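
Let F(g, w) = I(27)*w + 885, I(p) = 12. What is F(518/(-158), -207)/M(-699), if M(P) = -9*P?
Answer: -533/2097 ≈ -0.25417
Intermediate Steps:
F(g, w) = 885 + 12*w (F(g, w) = 12*w + 885 = 885 + 12*w)
F(518/(-158), -207)/M(-699) = (885 + 12*(-207))/((-9*(-699))) = (885 - 2484)/6291 = -1599*1/6291 = -533/2097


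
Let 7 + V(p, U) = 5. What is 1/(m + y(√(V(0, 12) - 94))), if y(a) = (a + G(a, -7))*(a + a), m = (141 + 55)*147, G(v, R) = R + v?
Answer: I/(4*(14*√6 + 7107*I)) ≈ 3.5176e-5 + 1.6973e-7*I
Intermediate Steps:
V(p, U) = -2 (V(p, U) = -7 + 5 = -2)
m = 28812 (m = 196*147 = 28812)
y(a) = 2*a*(-7 + 2*a) (y(a) = (a + (-7 + a))*(a + a) = (-7 + 2*a)*(2*a) = 2*a*(-7 + 2*a))
1/(m + y(√(V(0, 12) - 94))) = 1/(28812 + 2*√(-2 - 94)*(-7 + 2*√(-2 - 94))) = 1/(28812 + 2*√(-96)*(-7 + 2*√(-96))) = 1/(28812 + 2*(4*I*√6)*(-7 + 2*(4*I*√6))) = 1/(28812 + 2*(4*I*√6)*(-7 + 8*I*√6)) = 1/(28812 + 8*I*√6*(-7 + 8*I*√6))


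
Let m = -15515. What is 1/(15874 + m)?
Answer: 1/359 ≈ 0.0027855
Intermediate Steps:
1/(15874 + m) = 1/(15874 - 15515) = 1/359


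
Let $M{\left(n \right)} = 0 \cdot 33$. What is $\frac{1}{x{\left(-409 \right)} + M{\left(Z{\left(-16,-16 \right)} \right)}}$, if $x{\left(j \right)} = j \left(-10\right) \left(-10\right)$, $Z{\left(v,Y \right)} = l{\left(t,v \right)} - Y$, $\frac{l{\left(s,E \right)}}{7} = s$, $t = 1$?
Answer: $- \frac{1}{40900} \approx -2.445 \cdot 10^{-5}$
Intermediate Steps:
$l{\left(s,E \right)} = 7 s$
$Z{\left(v,Y \right)} = 7 - Y$ ($Z{\left(v,Y \right)} = 7 \cdot 1 - Y = 7 - Y$)
$x{\left(j \right)} = 100 j$ ($x{\left(j \right)} = - 10 j \left(-10\right) = 100 j$)
$M{\left(n \right)} = 0$
$\frac{1}{x{\left(-409 \right)} + M{\left(Z{\left(-16,-16 \right)} \right)}} = \frac{1}{100 \left(-409\right) + 0} = \frac{1}{-40900 + 0} = \frac{1}{-40900} = - \frac{1}{40900}$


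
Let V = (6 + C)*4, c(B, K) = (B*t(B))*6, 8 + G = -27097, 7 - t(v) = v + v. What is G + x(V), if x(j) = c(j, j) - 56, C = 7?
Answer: -57425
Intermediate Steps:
t(v) = 7 - 2*v (t(v) = 7 - (v + v) = 7 - 2*v)
G = -27105 (G = -8 - 27097 = -27105)
c(B, K) = 6*B*(7 - 2*B) (c(B, K) = (B*(7 - 2*B))*6 = 6*B*(7 - 2*B))
V = 52 (V = (6 + 7)*4 = 13*4 = 52)
x(j) = -56 + 6*j*(7 - 2*j) (x(j) = 6*j*(7 - 2*j) - 56 = -56 + 6*j*(7 - 2*j))
G + x(V) = -27105 + (-56 - 12*52² + 42*52) = -27105 + (-56 - 12*2704 + 2184) = -27105 + (-56 - 32448 + 2184) = -27105 - 30320 = -57425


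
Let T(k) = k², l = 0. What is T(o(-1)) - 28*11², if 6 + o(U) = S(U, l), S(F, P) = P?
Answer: -3352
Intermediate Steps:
o(U) = -6 (o(U) = -6 + 0 = -6)
T(o(-1)) - 28*11² = (-6)² - 28*11² = 36 - 28*121 = 36 - 3388 = -3352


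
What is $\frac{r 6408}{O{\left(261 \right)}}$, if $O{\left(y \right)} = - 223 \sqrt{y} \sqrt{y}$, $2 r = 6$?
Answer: $- \frac{2136}{6467} \approx -0.33029$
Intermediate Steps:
$r = 3$ ($r = \frac{1}{2} \cdot 6 = 3$)
$O{\left(y \right)} = - 223 y$
$\frac{r 6408}{O{\left(261 \right)}} = \frac{3 \cdot 6408}{\left(-223\right) 261} = \frac{19224}{-58203} = 19224 \left(- \frac{1}{58203}\right) = - \frac{2136}{6467}$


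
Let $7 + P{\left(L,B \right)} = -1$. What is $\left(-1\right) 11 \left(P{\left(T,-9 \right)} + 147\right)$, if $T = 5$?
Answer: $-1529$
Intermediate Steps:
$P{\left(L,B \right)} = -8$ ($P{\left(L,B \right)} = -7 - 1 = -8$)
$\left(-1\right) 11 \left(P{\left(T,-9 \right)} + 147\right) = \left(-1\right) 11 \left(-8 + 147\right) = \left(-11\right) 139 = -1529$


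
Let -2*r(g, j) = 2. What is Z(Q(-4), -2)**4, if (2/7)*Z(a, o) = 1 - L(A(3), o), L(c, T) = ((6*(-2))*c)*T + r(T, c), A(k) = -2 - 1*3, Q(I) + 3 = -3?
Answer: 33243864241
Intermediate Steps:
r(g, j) = -1 (r(g, j) = -1/2*2 = -1)
Q(I) = -6 (Q(I) = -3 - 3 = -6)
A(k) = -5 (A(k) = -2 - 3 = -5)
L(c, T) = -1 - 12*T*c (L(c, T) = ((6*(-2))*c)*T - 1 = (-12*c)*T - 1 = -12*T*c - 1 = -1 - 12*T*c)
Z(a, o) = 7 - 210*o (Z(a, o) = 7*(1 - (-1 - 12*o*(-5)))/2 = 7*(1 - (-1 + 60*o))/2 = 7*(1 + (1 - 60*o))/2 = 7*(2 - 60*o)/2 = 7 - 210*o)
Z(Q(-4), -2)**4 = (7 - 210*(-2))**4 = (7 + 420)**4 = 427**4 = 33243864241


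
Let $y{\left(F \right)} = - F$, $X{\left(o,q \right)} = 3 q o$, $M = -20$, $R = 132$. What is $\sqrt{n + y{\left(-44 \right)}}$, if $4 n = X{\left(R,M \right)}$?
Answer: $44 i \approx 44.0 i$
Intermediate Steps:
$X{\left(o,q \right)} = 3 o q$
$n = -1980$ ($n = \frac{3 \cdot 132 \left(-20\right)}{4} = \frac{1}{4} \left(-7920\right) = -1980$)
$\sqrt{n + y{\left(-44 \right)}} = \sqrt{-1980 - -44} = \sqrt{-1980 + 44} = \sqrt{-1936} = 44 i$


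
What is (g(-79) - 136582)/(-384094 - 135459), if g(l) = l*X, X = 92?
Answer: 143850/519553 ≈ 0.27687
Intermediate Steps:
g(l) = 92*l (g(l) = l*92 = 92*l)
(g(-79) - 136582)/(-384094 - 135459) = (92*(-79) - 136582)/(-384094 - 135459) = (-7268 - 136582)/(-519553) = -143850*(-1/519553) = 143850/519553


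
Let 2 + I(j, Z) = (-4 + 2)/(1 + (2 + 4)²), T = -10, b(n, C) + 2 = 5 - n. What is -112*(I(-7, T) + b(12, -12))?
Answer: 45808/37 ≈ 1238.1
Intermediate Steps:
b(n, C) = 3 - n (b(n, C) = -2 + (5 - n) = 3 - n)
I(j, Z) = -76/37 (I(j, Z) = -2 + (-4 + 2)/(1 + (2 + 4)²) = -2 - 2/(1 + 6²) = -2 - 2/(1 + 36) = -2 - 2/37 = -76/37)
-112*(I(-7, T) + b(12, -12)) = -112*(-76/37 + (3 - 1*12)) = -112*(-76/37 + (3 - 12)) = -112*(-76/37 - 9) = -112*(-409/37) = 45808/37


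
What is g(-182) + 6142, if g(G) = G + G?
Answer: 5778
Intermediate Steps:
g(G) = 2*G
g(-182) + 6142 = 2*(-182) + 6142 = -364 + 6142 = 5778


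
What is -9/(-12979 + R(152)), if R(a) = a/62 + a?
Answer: 279/397561 ≈ 0.00070178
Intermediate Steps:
R(a) = 63*a/62 (R(a) = a*(1/62) + a = a/62 + a = 63*a/62)
-9/(-12979 + R(152)) = -9/(-12979 + (63/62)*152) = -9/(-12979 + 4788/31) = -9/(-397561/31) = -9*(-31/397561) = 279/397561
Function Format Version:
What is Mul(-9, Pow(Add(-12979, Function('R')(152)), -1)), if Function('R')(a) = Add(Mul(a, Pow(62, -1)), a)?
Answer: Rational(279, 397561) ≈ 0.00070178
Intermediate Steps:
Function('R')(a) = Mul(Rational(63, 62), a) (Function('R')(a) = Add(Mul(a, Rational(1, 62)), a) = Add(Mul(Rational(1, 62), a), a) = Mul(Rational(63, 62), a))
Mul(-9, Pow(Add(-12979, Function('R')(152)), -1)) = Mul(-9, Pow(Add(-12979, Mul(Rational(63, 62), 152)), -1)) = Mul(-9, Pow(Add(-12979, Rational(4788, 31)), -1)) = Mul(-9, Pow(Rational(-397561, 31), -1)) = Mul(-9, Rational(-31, 397561)) = Rational(279, 397561)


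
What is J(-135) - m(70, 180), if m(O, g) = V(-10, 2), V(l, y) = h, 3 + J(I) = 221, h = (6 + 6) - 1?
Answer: 207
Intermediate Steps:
h = 11 (h = 12 - 1 = 11)
J(I) = 218 (J(I) = -3 + 221 = 218)
V(l, y) = 11
m(O, g) = 11
J(-135) - m(70, 180) = 218 - 1*11 = 218 - 11 = 207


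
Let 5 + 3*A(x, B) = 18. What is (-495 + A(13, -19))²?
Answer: 2166784/9 ≈ 2.4075e+5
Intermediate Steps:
A(x, B) = 13/3 (A(x, B) = -5/3 + (⅓)*18 = -5/3 + 6 = 13/3)
(-495 + A(13, -19))² = (-495 + 13/3)² = (-1472/3)² = 2166784/9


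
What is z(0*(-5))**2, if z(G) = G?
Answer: 0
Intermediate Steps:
z(0*(-5))**2 = (0*(-5))**2 = 0**2 = 0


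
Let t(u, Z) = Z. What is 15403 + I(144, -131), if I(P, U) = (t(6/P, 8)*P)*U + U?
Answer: -135640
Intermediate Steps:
I(P, U) = U + 8*P*U (I(P, U) = (8*P)*U + U = 8*P*U + U = U + 8*P*U)
15403 + I(144, -131) = 15403 - 131*(1 + 8*144) = 15403 - 131*(1 + 1152) = 15403 - 131*1153 = 15403 - 151043 = -135640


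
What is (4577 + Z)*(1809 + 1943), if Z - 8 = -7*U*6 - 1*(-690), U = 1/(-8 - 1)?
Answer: 59427928/3 ≈ 1.9809e+7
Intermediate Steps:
U = -1/9 (U = 1/(-9) = -1/9 ≈ -0.11111)
Z = 2108/3 (Z = 8 + (-7*(-1/9)*6 - 1*(-690)) = 8 + ((7/9)*6 + 690) = 8 + (14/3 + 690) = 8 + 2084/3 = 2108/3 ≈ 702.67)
(4577 + Z)*(1809 + 1943) = (4577 + 2108/3)*(1809 + 1943) = (15839/3)*3752 = 59427928/3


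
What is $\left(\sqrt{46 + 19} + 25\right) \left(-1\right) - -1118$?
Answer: $1093 - \sqrt{65} \approx 1084.9$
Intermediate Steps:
$\left(\sqrt{46 + 19} + 25\right) \left(-1\right) - -1118 = \left(\sqrt{65} + 25\right) \left(-1\right) + 1118 = \left(25 + \sqrt{65}\right) \left(-1\right) + 1118 = \left(-25 - \sqrt{65}\right) + 1118 = 1093 - \sqrt{65}$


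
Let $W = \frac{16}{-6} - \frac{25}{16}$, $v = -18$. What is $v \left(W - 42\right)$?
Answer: $\frac{6657}{8} \approx 832.13$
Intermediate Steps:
$W = - \frac{203}{48}$ ($W = 16 \left(- \frac{1}{6}\right) - \frac{25}{16} = - \frac{8}{3} - \frac{25}{16} = - \frac{203}{48} \approx -4.2292$)
$v \left(W - 42\right) = - 18 \left(- \frac{203}{48} - 42\right) = \left(-18\right) \left(- \frac{2219}{48}\right) = \frac{6657}{8}$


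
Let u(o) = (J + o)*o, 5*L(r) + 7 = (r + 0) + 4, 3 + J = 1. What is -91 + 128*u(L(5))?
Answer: -4323/25 ≈ -172.92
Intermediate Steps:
J = -2 (J = -3 + 1 = -2)
L(r) = -3/5 + r/5 (L(r) = -7/5 + ((r + 0) + 4)/5 = -7/5 + (r + 4)/5 = -7/5 + (4 + r)/5 = -7/5 + (4/5 + r/5) = -3/5 + r/5)
u(o) = o*(-2 + o) (u(o) = (-2 + o)*o = o*(-2 + o))
-91 + 128*u(L(5)) = -91 + 128*((-3/5 + (1/5)*5)*(-2 + (-3/5 + (1/5)*5))) = -91 + 128*((-3/5 + 1)*(-2 + (-3/5 + 1))) = -91 + 128*(2*(-2 + 2/5)/5) = -91 + 128*((2/5)*(-8/5)) = -91 + 128*(-16/25) = -91 - 2048/25 = -4323/25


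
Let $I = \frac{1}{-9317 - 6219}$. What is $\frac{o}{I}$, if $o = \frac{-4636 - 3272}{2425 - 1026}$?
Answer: $\frac{122858688}{1399} \approx 87819.0$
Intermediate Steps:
$I = - \frac{1}{15536}$ ($I = \frac{1}{-15536} = - \frac{1}{15536} \approx -6.4367 \cdot 10^{-5}$)
$o = - \frac{7908}{1399} \approx -5.6526$
$\frac{o}{I} = - \frac{7908}{1399 \left(- \frac{1}{15536}\right)} = \left(- \frac{7908}{1399}\right) \left(-15536\right) = \frac{122858688}{1399}$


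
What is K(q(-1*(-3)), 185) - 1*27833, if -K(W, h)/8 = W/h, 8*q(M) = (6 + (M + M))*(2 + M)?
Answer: -1029833/37 ≈ -27833.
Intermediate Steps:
q(M) = (2 + M)*(6 + 2*M)/8 (q(M) = ((6 + (M + M))*(2 + M))/8 = ((6 + 2*M)*(2 + M))/8 = ((2 + M)*(6 + 2*M))/8 = (2 + M)*(6 + 2*M)/8)
K(W, h) = -8*W/h
K(q(-1*(-3)), 185) - 1*27833 = -8*(3/2 + (-1*(-3))²/4 + 5*(-1*(-3))/4)/185 - 1*27833 = -8*(3/2 + (¼)*3² + (5/4)*3)*1/185 - 27833 = -8*(3/2 + (¼)*9 + 15/4)*1/185 - 27833 = -8*(3/2 + 9/4 + 15/4)*1/185 - 27833 = -8*15/2*1/185 - 27833 = -12/37 - 27833 = -1029833/37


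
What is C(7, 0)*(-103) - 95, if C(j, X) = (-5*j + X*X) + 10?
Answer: 2480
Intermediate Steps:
C(j, X) = 10 + X² - 5*j (C(j, X) = (-5*j + X²) + 10 = (X² - 5*j) + 10 = 10 + X² - 5*j)
C(7, 0)*(-103) - 95 = (10 + 0² - 5*7)*(-103) - 95 = (10 + 0 - 35)*(-103) - 95 = -25*(-103) - 95 = 2575 - 95 = 2480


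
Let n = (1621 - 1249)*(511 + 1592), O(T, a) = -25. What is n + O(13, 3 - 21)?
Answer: 782291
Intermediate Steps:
n = 782316 (n = 372*2103 = 782316)
n + O(13, 3 - 21) = 782316 - 25 = 782291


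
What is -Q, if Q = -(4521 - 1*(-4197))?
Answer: 8718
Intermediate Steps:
Q = -8718 (Q = -(4521 + 4197) = -1*8718 = -8718)
-Q = -1*(-8718) = 8718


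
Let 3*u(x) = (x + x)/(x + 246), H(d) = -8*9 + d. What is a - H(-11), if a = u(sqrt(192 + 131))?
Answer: 14987411/180579 + 164*sqrt(323)/60193 ≈ 83.045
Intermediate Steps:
H(d) = -72 + d
u(x) = 2*x/(3*(246 + x)) (u(x) = ((x + x)/(x + 246))/3 = ((2*x)/(246 + x))/3 = (2*x/(246 + x))/3 = 2*x/(3*(246 + x)))
a = 2*sqrt(323)/(3*(246 + sqrt(323))) (a = 2*sqrt(192 + 131)/(3*(246 + sqrt(192 + 131))) = 2*sqrt(323)/(3*(246 + sqrt(323))) ≈ 0.045389)
a - H(-11) = (-646/180579 + 164*sqrt(323)/60193) - (-72 - 11) = (-646/180579 + 164*sqrt(323)/60193) - 1*(-83) = (-646/180579 + 164*sqrt(323)/60193) + 83 = 14987411/180579 + 164*sqrt(323)/60193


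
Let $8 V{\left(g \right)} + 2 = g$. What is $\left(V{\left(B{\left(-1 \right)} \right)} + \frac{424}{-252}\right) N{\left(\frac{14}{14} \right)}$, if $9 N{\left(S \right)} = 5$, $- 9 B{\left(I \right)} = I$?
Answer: $- \frac{4835}{4536} \approx -1.0659$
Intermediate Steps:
$B{\left(I \right)} = - \frac{I}{9}$
$V{\left(g \right)} = - \frac{1}{4} + \frac{g}{8}$
$N{\left(S \right)} = \frac{5}{9}$ ($N{\left(S \right)} = \frac{1}{9} \cdot 5 = \frac{5}{9}$)
$\left(V{\left(B{\left(-1 \right)} \right)} + \frac{424}{-252}\right) N{\left(\frac{14}{14} \right)} = \left(\left(- \frac{1}{4} + \frac{\left(- \frac{1}{9}\right) \left(-1\right)}{8}\right) + \frac{424}{-252}\right) \frac{5}{9} = \left(\left(- \frac{1}{4} + \frac{1}{8} \cdot \frac{1}{9}\right) + 424 \left(- \frac{1}{252}\right)\right) \frac{5}{9} = \left(\left(- \frac{1}{4} + \frac{1}{72}\right) - \frac{106}{63}\right) \frac{5}{9} = \left(- \frac{17}{72} - \frac{106}{63}\right) \frac{5}{9} = \left(- \frac{967}{504}\right) \frac{5}{9} = - \frac{4835}{4536}$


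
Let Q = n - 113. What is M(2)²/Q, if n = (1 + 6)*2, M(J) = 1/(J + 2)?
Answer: -1/1584 ≈ -0.00063131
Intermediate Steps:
M(J) = 1/(2 + J)
n = 14 (n = 7*2 = 14)
Q = -99 (Q = 14 - 113 = -99)
M(2)²/Q = (1/(2 + 2))²/(-99) = (1/4)²*(-1/99) = (¼)²*(-1/99) = (1/16)*(-1/99) = -1/1584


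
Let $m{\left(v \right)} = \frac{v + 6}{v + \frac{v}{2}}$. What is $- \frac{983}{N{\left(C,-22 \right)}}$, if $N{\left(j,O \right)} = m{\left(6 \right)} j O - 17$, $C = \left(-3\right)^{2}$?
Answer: $\frac{983}{281} \approx 3.4982$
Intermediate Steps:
$C = 9$
$m{\left(v \right)} = \frac{2 \left(6 + v\right)}{3 v}$ ($m{\left(v \right)} = \frac{6 + v}{v + v \frac{1}{2}} = \frac{6 + v}{v + \frac{v}{2}} = \frac{6 + v}{\frac{3}{2} v} = \left(6 + v\right) \frac{2}{3 v} = \frac{2 \left(6 + v\right)}{3 v}$)
$N{\left(j,O \right)} = -17 + \frac{4 O j}{3}$ ($N{\left(j,O \right)} = \left(\frac{2}{3} + \frac{4}{6}\right) j O - 17 = \left(\frac{2}{3} + 4 \cdot \frac{1}{6}\right) j O - 17 = \left(\frac{2}{3} + \frac{2}{3}\right) j O - 17 = \frac{4 j}{3} O - 17 = \frac{4 O j}{3} - 17 = -17 + \frac{4 O j}{3}$)
$- \frac{983}{N{\left(C,-22 \right)}} = - \frac{983}{-17 + \frac{4}{3} \left(-22\right) 9} = - \frac{983}{-17 - 264} = - \frac{983}{-281} = \left(-983\right) \left(- \frac{1}{281}\right) = \frac{983}{281}$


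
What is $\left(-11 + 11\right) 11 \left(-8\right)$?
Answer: $0$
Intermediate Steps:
$\left(-11 + 11\right) 11 \left(-8\right) = 0 \cdot 11 \left(-8\right) = 0 \left(-8\right) = 0$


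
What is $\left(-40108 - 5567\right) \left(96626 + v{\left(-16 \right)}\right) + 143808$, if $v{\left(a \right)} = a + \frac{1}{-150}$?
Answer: $- \frac{8825035275}{2} \approx -4.4125 \cdot 10^{9}$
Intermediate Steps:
$v{\left(a \right)} = - \frac{1}{150} + a$ ($v{\left(a \right)} = a - \frac{1}{150} = - \frac{1}{150} + a$)
$\left(-40108 - 5567\right) \left(96626 + v{\left(-16 \right)}\right) + 143808 = \left(-40108 - 5567\right) \left(96626 - \frac{2401}{150}\right) + 143808 = - 45675 \left(96626 - \frac{2401}{150}\right) + 143808 = \left(-45675\right) \frac{14491499}{150} + 143808 = - \frac{8825322891}{2} + 143808 = - \frac{8825035275}{2}$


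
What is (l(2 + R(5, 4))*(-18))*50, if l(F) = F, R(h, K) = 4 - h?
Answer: -900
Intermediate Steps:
(l(2 + R(5, 4))*(-18))*50 = ((2 + (4 - 1*5))*(-18))*50 = ((2 + (4 - 5))*(-18))*50 = ((2 - 1)*(-18))*50 = (1*(-18))*50 = -18*50 = -900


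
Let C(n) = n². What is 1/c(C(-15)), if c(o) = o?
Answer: 1/225 ≈ 0.0044444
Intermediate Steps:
1/c(C(-15)) = 1/((-15)²) = 1/225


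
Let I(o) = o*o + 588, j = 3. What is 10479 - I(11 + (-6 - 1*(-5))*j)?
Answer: 9827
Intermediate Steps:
I(o) = 588 + o² (I(o) = o² + 588 = 588 + o²)
10479 - I(11 + (-6 - 1*(-5))*j) = 10479 - (588 + (11 + (-6 - 1*(-5))*3)²) = 10479 - (588 + (11 + (-6 + 5)*3)²) = 10479 - (588 + (11 - 1*3)²) = 10479 - (588 + (11 - 3)²) = 10479 - (588 + 8²) = 10479 - (588 + 64) = 10479 - 1*652 = 10479 - 652 = 9827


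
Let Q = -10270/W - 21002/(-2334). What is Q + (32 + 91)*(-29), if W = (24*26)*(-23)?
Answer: -763848937/214728 ≈ -3557.3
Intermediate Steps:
W = -14352 (W = 624*(-23) = -14352)
Q = 2085839/214728 (Q = -10270/(-14352) - 21002/(-2334) = -10270*(-1/14352) - 21002*(-1/2334) = 395/552 + 10501/1167 = 2085839/214728 ≈ 9.7139)
Q + (32 + 91)*(-29) = 2085839/214728 + (32 + 91)*(-29) = 2085839/214728 + 123*(-29) = 2085839/214728 - 3567 = -763848937/214728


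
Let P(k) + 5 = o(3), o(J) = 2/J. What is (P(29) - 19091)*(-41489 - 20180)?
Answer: 3532770334/3 ≈ 1.1776e+9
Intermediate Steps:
P(k) = -13/3 (P(k) = -5 + 2/3 = -13/3)
(P(29) - 19091)*(-41489 - 20180) = (-13/3 - 19091)*(-41489 - 20180) = -57286/3*(-61669) = 3532770334/3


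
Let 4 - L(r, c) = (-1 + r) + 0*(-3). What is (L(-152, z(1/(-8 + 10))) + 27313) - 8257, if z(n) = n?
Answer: 19213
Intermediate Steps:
L(r, c) = 5 - r (L(r, c) = 4 - ((-1 + r) + 0*(-3)) = 4 - ((-1 + r) + 0) = 4 - (-1 + r) = 4 + (1 - r) = 5 - r)
(L(-152, z(1/(-8 + 10))) + 27313) - 8257 = ((5 - 1*(-152)) + 27313) - 8257 = ((5 + 152) + 27313) - 8257 = (157 + 27313) - 8257 = 27470 - 8257 = 19213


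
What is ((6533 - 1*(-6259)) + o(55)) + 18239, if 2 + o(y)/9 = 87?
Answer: 31796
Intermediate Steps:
o(y) = 765 (o(y) = -18 + 9*87 = -18 + 783 = 765)
((6533 - 1*(-6259)) + o(55)) + 18239 = ((6533 - 1*(-6259)) + 765) + 18239 = ((6533 + 6259) + 765) + 18239 = (12792 + 765) + 18239 = 13557 + 18239 = 31796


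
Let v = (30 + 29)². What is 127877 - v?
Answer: 124396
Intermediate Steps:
v = 3481 (v = 59² = 3481)
127877 - v = 127877 - 1*3481 = 127877 - 3481 = 124396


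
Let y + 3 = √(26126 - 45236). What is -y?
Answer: 3 - 7*I*√390 ≈ 3.0 - 138.24*I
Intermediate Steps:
y = -3 + 7*I*√390 (y = -3 + √(26126 - 45236) = -3 + √(-19110) = -3 + 7*I*√390 ≈ -3.0 + 138.24*I)
-y = -(-3 + 7*I*√390) = 3 - 7*I*√390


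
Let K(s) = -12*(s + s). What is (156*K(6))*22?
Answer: -494208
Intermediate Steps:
K(s) = -24*s
(156*K(6))*22 = (156*(-24*6))*22 = (156*(-144))*22 = -22464*22 = -494208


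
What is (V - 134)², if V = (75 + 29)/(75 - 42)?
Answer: 18645124/1089 ≈ 17121.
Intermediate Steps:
V = 104/33 ≈ 3.1515
(V - 134)² = (104/33 - 134)² = (-4318/33)² = 18645124/1089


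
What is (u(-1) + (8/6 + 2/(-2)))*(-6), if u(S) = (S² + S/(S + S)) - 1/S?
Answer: -17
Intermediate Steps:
u(S) = ½ + S² - 1/S (u(S) = (S² + S/((2*S))) - 1/S = (S² + (1/(2*S))*S) - 1/S = (S² + ½) - 1/S = (½ + S²) - 1/S = ½ + S² - 1/S)
(u(-1) + (8/6 + 2/(-2)))*(-6) = ((-1 + (-1)³ + (½)*(-1))/(-1) + (8/6 + 2/(-2)))*(-6) = (-(-1 - 1 - ½) + (8*(⅙) + 2*(-½)))*(-6) = (-1*(-5/2) + (4/3 - 1))*(-6) = (5/2 + ⅓)*(-6) = (17/6)*(-6) = -17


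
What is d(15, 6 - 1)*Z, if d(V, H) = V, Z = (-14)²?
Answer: 2940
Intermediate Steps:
Z = 196
d(15, 6 - 1)*Z = 15*196 = 2940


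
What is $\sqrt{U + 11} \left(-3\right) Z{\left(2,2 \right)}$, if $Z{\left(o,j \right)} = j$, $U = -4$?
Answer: $- 6 \sqrt{7} \approx -15.875$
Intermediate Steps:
$\sqrt{U + 11} \left(-3\right) Z{\left(2,2 \right)} = \sqrt{-4 + 11} \left(-3\right) 2 = \sqrt{7} \left(-3\right) 2 = - 3 \sqrt{7} \cdot 2 = - 6 \sqrt{7}$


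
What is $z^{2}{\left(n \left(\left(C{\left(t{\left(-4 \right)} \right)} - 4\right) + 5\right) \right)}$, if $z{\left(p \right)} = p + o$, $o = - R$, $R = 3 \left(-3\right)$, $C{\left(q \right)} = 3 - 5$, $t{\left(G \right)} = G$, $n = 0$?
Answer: $81$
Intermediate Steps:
$C{\left(q \right)} = -2$
$R = -9$
$o = 9$ ($o = \left(-1\right) \left(-9\right) = 9$)
$z{\left(p \right)} = 9 + p$ ($z{\left(p \right)} = p + 9 = 9 + p$)
$z^{2}{\left(n \left(\left(C{\left(t{\left(-4 \right)} \right)} - 4\right) + 5\right) \right)} = \left(9 + 0 \left(\left(-2 - 4\right) + 5\right)\right)^{2} = \left(9 + 0 \left(-6 + 5\right)\right)^{2} = \left(9 + 0 \left(-1\right)\right)^{2} = \left(9 + 0\right)^{2} = 9^{2} = 81$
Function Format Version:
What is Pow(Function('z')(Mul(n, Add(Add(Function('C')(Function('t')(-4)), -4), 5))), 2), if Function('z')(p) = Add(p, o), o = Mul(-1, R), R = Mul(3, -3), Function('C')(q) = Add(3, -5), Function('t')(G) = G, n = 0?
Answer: 81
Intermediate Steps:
Function('C')(q) = -2
R = -9
o = 9 (o = Mul(-1, -9) = 9)
Function('z')(p) = Add(9, p) (Function('z')(p) = Add(p, 9) = Add(9, p))
Pow(Function('z')(Mul(n, Add(Add(Function('C')(Function('t')(-4)), -4), 5))), 2) = Pow(Add(9, Mul(0, Add(Add(-2, -4), 5))), 2) = Pow(Add(9, Mul(0, Add(-6, 5))), 2) = Pow(Add(9, Mul(0, -1)), 2) = Pow(Add(9, 0), 2) = Pow(9, 2) = 81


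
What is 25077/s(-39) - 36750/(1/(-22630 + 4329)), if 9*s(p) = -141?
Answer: 31610327019/47 ≈ 6.7256e+8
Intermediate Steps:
s(p) = -47/3 (s(p) = (⅑)*(-141) = -47/3)
25077/s(-39) - 36750/(1/(-22630 + 4329)) = 25077/(-47/3) - 36750/(1/(-22630 + 4329)) = 25077*(-3/47) - 36750/(1/(-18301)) = -75231/47 - 36750/(-1/18301) = -75231/47 - 36750*(-18301) = -75231/47 + 672561750 = 31610327019/47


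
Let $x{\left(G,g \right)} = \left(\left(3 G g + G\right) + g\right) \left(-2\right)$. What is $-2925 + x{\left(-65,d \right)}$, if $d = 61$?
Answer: $20873$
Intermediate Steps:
$x{\left(G,g \right)} = - 2 G - 2 g - 6 G g$ ($x{\left(G,g \right)} = \left(\left(3 G g + G\right) + g\right) \left(-2\right) = \left(\left(G + 3 G g\right) + g\right) \left(-2\right) = \left(G + g + 3 G g\right) \left(-2\right) = - 2 G - 2 g - 6 G g$)
$-2925 + x{\left(-65,d \right)} = -2925 - \left(-8 - 23790\right) = -2925 + \left(130 - 122 + 23790\right) = -2925 + 23798 = 20873$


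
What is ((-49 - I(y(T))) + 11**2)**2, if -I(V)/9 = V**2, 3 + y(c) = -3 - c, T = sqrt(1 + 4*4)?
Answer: 499689 + 118584*sqrt(17) ≈ 9.8862e+5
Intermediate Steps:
T = sqrt(17) (T = sqrt(1 + 16) = sqrt(17) ≈ 4.1231)
y(c) = -6 - c (y(c) = -3 + (-3 - c) = -6 - c)
I(V) = -9*V**2
((-49 - I(y(T))) + 11**2)**2 = ((-49 - (-9)*(-6 - sqrt(17))**2) + 11**2)**2 = ((-49 + 9*(-6 - sqrt(17))**2) + 121)**2 = (72 + 9*(-6 - sqrt(17))**2)**2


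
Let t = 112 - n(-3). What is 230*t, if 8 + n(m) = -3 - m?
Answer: 27600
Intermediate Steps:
n(m) = -11 - m (n(m) = -8 + (-3 - m) = -11 - m)
t = 120 (t = 112 - (-11 - 1*(-3)) = 112 - (-11 + 3) = 112 - 1*(-8) = 112 + 8 = 120)
230*t = 230*120 = 27600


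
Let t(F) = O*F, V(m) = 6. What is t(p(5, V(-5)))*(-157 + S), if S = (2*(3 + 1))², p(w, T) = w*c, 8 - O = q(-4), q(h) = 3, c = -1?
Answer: 2325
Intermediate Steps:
O = 5 (O = 8 - 1*3 = 8 - 3 = 5)
p(w, T) = -w (p(w, T) = w*(-1) = -w)
t(F) = 5*F
S = 64 (S = (2*4)² = 8² = 64)
t(p(5, V(-5)))*(-157 + S) = (5*(-1*5))*(-157 + 64) = (5*(-5))*(-93) = -25*(-93) = 2325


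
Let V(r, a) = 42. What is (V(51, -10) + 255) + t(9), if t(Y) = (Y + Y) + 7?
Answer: 322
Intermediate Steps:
t(Y) = 7 + 2*Y (t(Y) = 2*Y + 7 = 7 + 2*Y)
(V(51, -10) + 255) + t(9) = (42 + 255) + (7 + 2*9) = 297 + (7 + 18) = 297 + 25 = 322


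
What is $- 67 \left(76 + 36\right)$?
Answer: $-7504$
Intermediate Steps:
$- 67 \left(76 + 36\right) = \left(-67\right) 112 = -7504$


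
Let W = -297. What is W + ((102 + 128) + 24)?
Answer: -43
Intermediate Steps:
W + ((102 + 128) + 24) = -297 + ((102 + 128) + 24) = -297 + (230 + 24) = -297 + 254 = -43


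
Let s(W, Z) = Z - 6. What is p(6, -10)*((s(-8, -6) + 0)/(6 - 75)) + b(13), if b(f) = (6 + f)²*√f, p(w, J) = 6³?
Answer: 864/23 + 361*√13 ≈ 1339.2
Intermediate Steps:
p(w, J) = 216
s(W, Z) = -6 + Z
b(f) = √f*(6 + f)²
p(6, -10)*((s(-8, -6) + 0)/(6 - 75)) + b(13) = 216*(((-6 - 6) + 0)/(6 - 75)) + √13*(6 + 13)² = 216*((-12 + 0)/(-69)) + √13*19² = 216*(-12*(-1/69)) + √13*361 = 216*(4/23) + 361*√13 = 864/23 + 361*√13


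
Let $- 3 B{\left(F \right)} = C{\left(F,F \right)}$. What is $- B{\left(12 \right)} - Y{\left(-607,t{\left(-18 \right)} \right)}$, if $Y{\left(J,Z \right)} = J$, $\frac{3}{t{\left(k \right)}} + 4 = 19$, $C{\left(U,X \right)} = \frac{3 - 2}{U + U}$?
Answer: $\frac{43705}{72} \approx 607.01$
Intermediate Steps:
$C{\left(U,X \right)} = \frac{1}{2 U}$ ($C{\left(U,X \right)} = 1 \frac{1}{2 U} = \frac{1}{2 U}$)
$t{\left(k \right)} = \frac{1}{5}$ ($t{\left(k \right)} = \frac{3}{-4 + 19} = \frac{3}{15} = 3 \cdot \frac{1}{15} = \frac{1}{5}$)
$B{\left(F \right)} = - \frac{1}{6 F}$ ($B{\left(F \right)} = - \frac{\frac{1}{2} \frac{1}{F}}{3} = - \frac{1}{6 F}$)
$- B{\left(12 \right)} - Y{\left(-607,t{\left(-18 \right)} \right)} = - \frac{-1}{6 \cdot 12} - -607 = - \frac{-1}{6 \cdot 12} + 607 = \left(-1\right) \left(- \frac{1}{72}\right) + 607 = \frac{1}{72} + 607 = \frac{43705}{72}$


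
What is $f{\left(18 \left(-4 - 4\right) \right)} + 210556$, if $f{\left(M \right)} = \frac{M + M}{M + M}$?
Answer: $210557$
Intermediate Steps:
$f{\left(M \right)} = 1$ ($f{\left(M \right)} = \frac{2 M}{2 M} = 2 M \frac{1}{2 M} = 1$)
$f{\left(18 \left(-4 - 4\right) \right)} + 210556 = 1 + 210556 = 210557$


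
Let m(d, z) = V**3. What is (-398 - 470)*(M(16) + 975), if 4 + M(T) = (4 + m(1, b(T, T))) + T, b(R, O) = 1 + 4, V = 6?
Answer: -1047676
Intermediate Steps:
b(R, O) = 5
m(d, z) = 216 (m(d, z) = 6**3 = 216)
M(T) = 216 + T (M(T) = -4 + ((4 + 216) + T) = -4 + (220 + T) = 216 + T)
(-398 - 470)*(M(16) + 975) = (-398 - 470)*((216 + 16) + 975) = -868*(232 + 975) = -868*1207 = -1047676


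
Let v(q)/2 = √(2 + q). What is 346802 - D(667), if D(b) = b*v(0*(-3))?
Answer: 346802 - 1334*√2 ≈ 3.4492e+5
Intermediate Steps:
v(q) = 2*√(2 + q)
D(b) = 2*b*√2 (D(b) = b*(2*√(2 + 0*(-3))) = b*(2*√(2 + 0)) = b*(2*√2) = 2*b*√2)
346802 - D(667) = 346802 - 2*667*√2 = 346802 - 1334*√2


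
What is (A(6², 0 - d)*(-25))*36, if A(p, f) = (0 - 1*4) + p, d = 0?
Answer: -28800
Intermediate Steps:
A(p, f) = -4 + p (A(p, f) = (0 - 4) + p = -4 + p)
(A(6², 0 - d)*(-25))*36 = ((-4 + 6²)*(-25))*36 = ((-4 + 36)*(-25))*36 = (32*(-25))*36 = -800*36 = -28800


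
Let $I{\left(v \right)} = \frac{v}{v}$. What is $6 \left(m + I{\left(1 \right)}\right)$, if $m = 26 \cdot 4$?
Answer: $630$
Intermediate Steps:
$I{\left(v \right)} = 1$
$m = 104$
$6 \left(m + I{\left(1 \right)}\right) = 6 \left(104 + 1\right) = 6 \cdot 105 = 630$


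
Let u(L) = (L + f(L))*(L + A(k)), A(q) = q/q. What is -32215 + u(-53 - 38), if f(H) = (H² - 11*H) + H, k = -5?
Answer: -851215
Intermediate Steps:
f(H) = H² - 10*H
A(q) = 1
u(L) = (1 + L)*(L + L*(-10 + L)) (u(L) = (L + L*(-10 + L))*(L + 1) = (L + L*(-10 + L))*(1 + L) = (1 + L)*(L + L*(-10 + L)))
-32215 + u(-53 - 38) = -32215 + (-53 - 38)*(-9 + (-53 - 38)² - 8*(-53 - 38)) = -32215 - 91*(-9 + (-91)² - 8*(-91)) = -32215 - 91*(-9 + 8281 + 728) = -32215 - 91*9000 = -32215 - 819000 = -851215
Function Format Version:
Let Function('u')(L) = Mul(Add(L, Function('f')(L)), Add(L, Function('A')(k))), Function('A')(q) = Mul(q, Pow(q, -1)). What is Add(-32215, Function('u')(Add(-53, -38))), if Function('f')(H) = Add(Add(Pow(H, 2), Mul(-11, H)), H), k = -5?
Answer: -851215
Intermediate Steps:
Function('f')(H) = Add(Pow(H, 2), Mul(-10, H))
Function('A')(q) = 1
Function('u')(L) = Mul(Add(1, L), Add(L, Mul(L, Add(-10, L)))) (Function('u')(L) = Mul(Add(L, Mul(L, Add(-10, L))), Add(L, 1)) = Mul(Add(L, Mul(L, Add(-10, L))), Add(1, L)) = Mul(Add(1, L), Add(L, Mul(L, Add(-10, L)))))
Add(-32215, Function('u')(Add(-53, -38))) = Add(-32215, Mul(Add(-53, -38), Add(-9, Pow(Add(-53, -38), 2), Mul(-8, Add(-53, -38))))) = Add(-32215, Mul(-91, Add(-9, Pow(-91, 2), Mul(-8, -91)))) = Add(-32215, Mul(-91, Add(-9, 8281, 728))) = Add(-32215, Mul(-91, 9000)) = Add(-32215, -819000) = -851215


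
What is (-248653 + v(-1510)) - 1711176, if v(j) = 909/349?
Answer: -683979412/349 ≈ -1.9598e+6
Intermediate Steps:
v(j) = 909/349 (v(j) = 909*(1/349) = 909/349)
(-248653 + v(-1510)) - 1711176 = (-248653 + 909/349) - 1711176 = -86778988/349 - 1711176 = -683979412/349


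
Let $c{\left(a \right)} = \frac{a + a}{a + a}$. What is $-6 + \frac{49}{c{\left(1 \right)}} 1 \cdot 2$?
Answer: $92$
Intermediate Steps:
$c{\left(a \right)} = 1$ ($c{\left(a \right)} = \frac{2 a}{2 a} = 2 a \frac{1}{2 a} = 1$)
$-6 + \frac{49}{c{\left(1 \right)}} 1 \cdot 2 = -6 + \frac{49}{1} \cdot 1 \cdot 2 = -6 + 49 \cdot 1 \cdot 2 = -6 + 49 \cdot 2 = -6 + 98 = 92$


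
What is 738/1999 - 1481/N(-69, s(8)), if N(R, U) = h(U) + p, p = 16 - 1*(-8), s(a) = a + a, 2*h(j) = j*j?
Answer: -2848343/303848 ≈ -9.3742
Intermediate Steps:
h(j) = j**2/2 (h(j) = (j*j)/2 = j**2/2)
s(a) = 2*a
p = 24 (p = 16 + 8 = 24)
N(R, U) = 24 + U**2/2 (N(R, U) = U**2/2 + 24 = 24 + U**2/2)
738/1999 - 1481/N(-69, s(8)) = 738/1999 - 1481/(24 + (2*8)**2/2) = 738*(1/1999) - 1481/(24 + (1/2)*16**2) = 738/1999 - 1481/(24 + (1/2)*256) = 738/1999 - 1481/(24 + 128) = 738/1999 - 1481/152 = -2848343/303848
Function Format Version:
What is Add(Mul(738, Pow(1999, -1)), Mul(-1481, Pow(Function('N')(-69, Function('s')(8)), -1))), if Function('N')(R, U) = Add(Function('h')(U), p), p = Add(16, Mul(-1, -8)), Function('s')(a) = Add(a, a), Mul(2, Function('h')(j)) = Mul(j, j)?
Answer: Rational(-2848343, 303848) ≈ -9.3742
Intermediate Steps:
Function('h')(j) = Mul(Rational(1, 2), Pow(j, 2)) (Function('h')(j) = Mul(Rational(1, 2), Mul(j, j)) = Mul(Rational(1, 2), Pow(j, 2)))
Function('s')(a) = Mul(2, a)
p = 24 (p = Add(16, 8) = 24)
Function('N')(R, U) = Add(24, Mul(Rational(1, 2), Pow(U, 2))) (Function('N')(R, U) = Add(Mul(Rational(1, 2), Pow(U, 2)), 24) = Add(24, Mul(Rational(1, 2), Pow(U, 2))))
Add(Mul(738, Pow(1999, -1)), Mul(-1481, Pow(Function('N')(-69, Function('s')(8)), -1))) = Add(Mul(738, Pow(1999, -1)), Mul(-1481, Pow(Add(24, Mul(Rational(1, 2), Pow(Mul(2, 8), 2))), -1))) = Add(Mul(738, Rational(1, 1999)), Mul(-1481, Pow(Add(24, Mul(Rational(1, 2), Pow(16, 2))), -1))) = Add(Rational(738, 1999), Mul(-1481, Pow(Add(24, Mul(Rational(1, 2), 256)), -1))) = Add(Rational(738, 1999), Mul(-1481, Pow(Add(24, 128), -1))) = Add(Rational(738, 1999), Mul(-1481, Pow(152, -1))) = Add(Rational(738, 1999), Mul(-1481, Rational(1, 152))) = Add(Rational(738, 1999), Rational(-1481, 152)) = Rational(-2848343, 303848)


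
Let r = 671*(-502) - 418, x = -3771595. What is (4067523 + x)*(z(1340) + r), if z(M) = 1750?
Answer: -99286803280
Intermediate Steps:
r = -337260 (r = -336842 - 418 = -337260)
(4067523 + x)*(z(1340) + r) = (4067523 - 3771595)*(1750 - 337260) = 295928*(-335510) = -99286803280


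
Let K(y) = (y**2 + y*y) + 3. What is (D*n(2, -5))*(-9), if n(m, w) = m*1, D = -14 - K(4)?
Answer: 882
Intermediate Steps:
K(y) = 3 + 2*y**2 (K(y) = (y**2 + y**2) + 3 = 2*y**2 + 3 = 3 + 2*y**2)
D = -49 (D = -14 - (3 + 2*4**2) = -14 - (3 + 2*16) = -14 - (3 + 32) = -14 - 1*35 = -14 - 35 = -49)
n(m, w) = m
(D*n(2, -5))*(-9) = -49*2*(-9) = -98*(-9) = 882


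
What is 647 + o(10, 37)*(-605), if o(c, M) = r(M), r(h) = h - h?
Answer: 647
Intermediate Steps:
r(h) = 0
o(c, M) = 0
647 + o(10, 37)*(-605) = 647 + 0*(-605) = 647 + 0 = 647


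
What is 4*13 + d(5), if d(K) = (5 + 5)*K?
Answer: 102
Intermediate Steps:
d(K) = 10*K
4*13 + d(5) = 4*13 + 10*5 = 52 + 50 = 102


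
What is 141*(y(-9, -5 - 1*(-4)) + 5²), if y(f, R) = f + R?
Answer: 2115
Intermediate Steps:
y(f, R) = R + f
141*(y(-9, -5 - 1*(-4)) + 5²) = 141*(((-5 - 1*(-4)) - 9) + 5²) = 141*(((-5 + 4) - 9) + 25) = 141*((-1 - 9) + 25) = 141*(-10 + 25) = 141*15 = 2115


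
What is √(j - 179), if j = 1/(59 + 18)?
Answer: I*√1061214/77 ≈ 13.379*I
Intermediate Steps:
j = 1/77 ≈ 0.012987
√(j - 179) = √(1/77 - 179) = √(-13782/77) = I*√1061214/77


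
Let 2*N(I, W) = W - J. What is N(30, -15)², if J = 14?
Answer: 841/4 ≈ 210.25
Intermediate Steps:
N(I, W) = -7 + W/2 (N(I, W) = (W - 1*14)/2 = (W - 14)/2 = (-14 + W)/2 = -7 + W/2)
N(30, -15)² = (-7 + (½)*(-15))² = (-7 - 15/2)² = (-29/2)² = 841/4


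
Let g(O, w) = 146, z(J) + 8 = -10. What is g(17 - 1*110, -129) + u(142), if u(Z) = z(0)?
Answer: 128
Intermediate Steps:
z(J) = -18 (z(J) = -8 - 10 = -18)
u(Z) = -18
g(17 - 1*110, -129) + u(142) = 146 - 18 = 128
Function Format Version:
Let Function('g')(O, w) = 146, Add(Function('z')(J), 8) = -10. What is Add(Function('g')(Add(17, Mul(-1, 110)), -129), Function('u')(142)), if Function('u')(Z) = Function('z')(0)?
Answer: 128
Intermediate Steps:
Function('z')(J) = -18 (Function('z')(J) = Add(-8, -10) = -18)
Function('u')(Z) = -18
Add(Function('g')(Add(17, Mul(-1, 110)), -129), Function('u')(142)) = Add(146, -18) = 128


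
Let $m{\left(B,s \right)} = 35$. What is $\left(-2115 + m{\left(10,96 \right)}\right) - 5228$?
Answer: $-7308$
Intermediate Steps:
$\left(-2115 + m{\left(10,96 \right)}\right) - 5228 = \left(-2115 + 35\right) - 5228 = -2080 - 5228 = -7308$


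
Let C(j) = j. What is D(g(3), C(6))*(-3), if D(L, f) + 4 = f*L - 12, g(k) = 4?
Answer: -24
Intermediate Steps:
D(L, f) = -16 + L*f (D(L, f) = -4 + (f*L - 12) = -4 + (L*f - 12) = -4 + (-12 + L*f) = -16 + L*f)
D(g(3), C(6))*(-3) = (-16 + 4*6)*(-3) = (-16 + 24)*(-3) = 8*(-3) = -24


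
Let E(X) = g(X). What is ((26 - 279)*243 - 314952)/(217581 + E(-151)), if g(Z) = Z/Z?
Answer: -376431/217582 ≈ -1.7301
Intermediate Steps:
g(Z) = 1
E(X) = 1
((26 - 279)*243 - 314952)/(217581 + E(-151)) = ((26 - 279)*243 - 314952)/(217581 + 1) = (-253*243 - 314952)/217582 = (-61479 - 314952)*(1/217582) = -376431*1/217582 = -376431/217582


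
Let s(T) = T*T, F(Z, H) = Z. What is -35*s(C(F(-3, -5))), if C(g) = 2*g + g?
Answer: -2835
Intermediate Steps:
C(g) = 3*g
s(T) = T²
-35*s(C(F(-3, -5))) = -35*(3*(-3))² = -35*(-9)² = -35*81 = -2835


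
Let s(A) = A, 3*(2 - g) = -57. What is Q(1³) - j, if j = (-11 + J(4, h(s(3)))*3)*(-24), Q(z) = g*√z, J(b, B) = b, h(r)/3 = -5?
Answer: 45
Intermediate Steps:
g = 21 (g = 2 - ⅓*(-57) = 2 + 19 = 21)
h(r) = -15 (h(r) = 3*(-5) = -15)
Q(z) = 21*√z
j = -24 (j = (-11 + 4*3)*(-24) = (-11 + 12)*(-24) = 1*(-24) = -24)
Q(1³) - j = 21*√(1³) - 1*(-24) = 21*√1 + 24 = 21*1 + 24 = 21 + 24 = 45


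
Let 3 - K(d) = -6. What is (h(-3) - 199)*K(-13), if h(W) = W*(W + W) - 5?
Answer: -1674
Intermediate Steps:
K(d) = 9 (K(d) = 3 - 1*(-6) = 3 + 6 = 9)
h(W) = -5 + 2*W² (h(W) = W*(2*W) - 5 = 2*W² - 5 = -5 + 2*W²)
(h(-3) - 199)*K(-13) = ((-5 + 2*(-3)²) - 199)*9 = ((-5 + 2*9) - 199)*9 = ((-5 + 18) - 199)*9 = (13 - 199)*9 = -186*9 = -1674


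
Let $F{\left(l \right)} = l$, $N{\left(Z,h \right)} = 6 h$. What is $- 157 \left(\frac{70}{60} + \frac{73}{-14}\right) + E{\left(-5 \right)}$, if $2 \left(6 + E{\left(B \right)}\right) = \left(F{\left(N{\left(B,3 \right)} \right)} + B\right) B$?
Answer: $\frac{25073}{42} \approx 596.98$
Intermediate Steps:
$E{\left(B \right)} = -6 + \frac{B \left(18 + B\right)}{2}$ ($E{\left(B \right)} = -6 + \frac{\left(6 \cdot 3 + B\right) B}{2} = -6 + \frac{\left(18 + B\right) B}{2} = -6 + \frac{B \left(18 + B\right)}{2}$)
$- 157 \left(\frac{70}{60} + \frac{73}{-14}\right) + E{\left(-5 \right)} = - 157 \left(\frac{70}{60} + \frac{73}{-14}\right) + \left(-6 + \frac{\left(-5\right)^{2}}{2} + 9 \left(-5\right)\right) = - 157 \left(70 \cdot \frac{1}{60} + 73 \left(- \frac{1}{14}\right)\right) - \frac{77}{2} = - 157 \left(\frac{7}{6} - \frac{73}{14}\right) - \frac{77}{2} = \left(-157\right) \left(- \frac{85}{21}\right) - \frac{77}{2} = \frac{13345}{21} - \frac{77}{2} = \frac{25073}{42}$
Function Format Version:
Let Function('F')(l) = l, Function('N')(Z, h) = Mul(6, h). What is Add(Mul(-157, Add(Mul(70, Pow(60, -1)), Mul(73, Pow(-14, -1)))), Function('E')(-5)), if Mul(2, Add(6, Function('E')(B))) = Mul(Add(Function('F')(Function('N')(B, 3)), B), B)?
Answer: Rational(25073, 42) ≈ 596.98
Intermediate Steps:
Function('E')(B) = Add(-6, Mul(Rational(1, 2), B, Add(18, B))) (Function('E')(B) = Add(-6, Mul(Rational(1, 2), Mul(Add(Mul(6, 3), B), B))) = Add(-6, Mul(Rational(1, 2), Mul(Add(18, B), B))) = Add(-6, Mul(Rational(1, 2), Mul(B, Add(18, B)))) = Add(-6, Mul(Rational(1, 2), B, Add(18, B))))
Add(Mul(-157, Add(Mul(70, Pow(60, -1)), Mul(73, Pow(-14, -1)))), Function('E')(-5)) = Add(Mul(-157, Add(Mul(70, Pow(60, -1)), Mul(73, Pow(-14, -1)))), Add(-6, Mul(Rational(1, 2), Pow(-5, 2)), Mul(9, -5))) = Add(Mul(-157, Add(Mul(70, Rational(1, 60)), Mul(73, Rational(-1, 14)))), Add(-6, Mul(Rational(1, 2), 25), -45)) = Add(Mul(-157, Add(Rational(7, 6), Rational(-73, 14))), Add(-6, Rational(25, 2), -45)) = Add(Mul(-157, Rational(-85, 21)), Rational(-77, 2)) = Add(Rational(13345, 21), Rational(-77, 2)) = Rational(25073, 42)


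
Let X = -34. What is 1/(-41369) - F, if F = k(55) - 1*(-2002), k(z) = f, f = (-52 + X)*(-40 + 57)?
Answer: -22339261/41369 ≈ -540.00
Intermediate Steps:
f = -1462 (f = (-52 - 34)*(-40 + 57) = -86*17 = -1462)
k(z) = -1462
F = 540 (F = -1462 - 1*(-2002) = -1462 + 2002 = 540)
1/(-41369) - F = 1/(-41369) - 1*540 = -1/41369 - 540 = -22339261/41369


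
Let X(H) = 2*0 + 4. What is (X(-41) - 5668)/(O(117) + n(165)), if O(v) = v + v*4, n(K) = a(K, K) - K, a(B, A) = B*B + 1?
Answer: -2832/13823 ≈ -0.20488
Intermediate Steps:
X(H) = 4 (X(H) = 0 + 4 = 4)
a(B, A) = 1 + B**2 (a(B, A) = B**2 + 1 = 1 + B**2)
n(K) = 1 + K**2 - K (n(K) = (1 + K**2) - K = 1 + K**2 - K)
O(v) = 5*v (O(v) = v + 4*v = 5*v)
(X(-41) - 5668)/(O(117) + n(165)) = (4 - 5668)/(5*117 + (1 + 165**2 - 1*165)) = -5664/(585 + (1 + 27225 - 165)) = -5664/(585 + 27061) = -5664/27646 = -5664*1/27646 = -2832/13823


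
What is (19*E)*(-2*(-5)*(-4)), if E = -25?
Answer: 19000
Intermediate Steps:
(19*E)*(-2*(-5)*(-4)) = (19*(-25))*(-2*(-5)*(-4)) = -4750*(-4) = -475*(-40) = 19000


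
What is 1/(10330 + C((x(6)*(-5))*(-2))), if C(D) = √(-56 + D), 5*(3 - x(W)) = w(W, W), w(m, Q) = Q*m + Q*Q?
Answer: 1033/10670907 - I*√170/106709070 ≈ 9.6805e-5 - 1.2219e-7*I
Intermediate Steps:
w(m, Q) = Q² + Q*m (w(m, Q) = Q*m + Q² = Q² + Q*m)
x(W) = 3 - 2*W²/5 (x(W) = 3 - W*(W + W)/5 = 3 - W*2*W/5 = 3 - 2*W²/5)
1/(10330 + C((x(6)*(-5))*(-2))) = 1/(10330 + √(-56 + ((3 - ⅖*6²)*(-5))*(-2))) = 1/(10330 + √(-56 + ((3 - ⅖*36)*(-5))*(-2))) = 1/(10330 + √(-56 + ((3 - 72/5)*(-5))*(-2))) = 1/(10330 + √(-56 - 57/5*(-5)*(-2))) = 1/(10330 + √(-56 + 57*(-2))) = 1/(10330 + √(-56 - 114)) = 1/(10330 + √(-170)) = 1/(10330 + I*√170)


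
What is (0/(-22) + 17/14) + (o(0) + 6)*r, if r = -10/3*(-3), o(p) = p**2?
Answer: 857/14 ≈ 61.214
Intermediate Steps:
r = 10 (r = -10*1/3*(-3) = -10/3*(-3) = 10)
(0/(-22) + 17/14) + (o(0) + 6)*r = (0/(-22) + 17/14) + (0**2 + 6)*10 = (0*(-1/22) + 17*(1/14)) + (0 + 6)*10 = (0 + 17/14) + 6*10 = 17/14 + 60 = 857/14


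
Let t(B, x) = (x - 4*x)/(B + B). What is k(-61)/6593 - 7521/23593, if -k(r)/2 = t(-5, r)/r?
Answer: -248000544/777743245 ≈ -0.31887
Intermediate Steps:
t(B, x) = -3*x/(2*B) (t(B, x) = (-3*x)/((2*B)) = (-3*x)*(1/(2*B)) = -3*x/(2*B))
k(r) = -3/5 (k(r) = -2*(-3/2*r/(-5))/r = -2*(-3/2*r*(-1/5))/r = -2*3*r/10/r = -2*3/10 = -3/5)
k(-61)/6593 - 7521/23593 = -3/5/6593 - 7521/23593 = -3/5*1/6593 - 7521*1/23593 = -3/32965 - 7521/23593 = -248000544/777743245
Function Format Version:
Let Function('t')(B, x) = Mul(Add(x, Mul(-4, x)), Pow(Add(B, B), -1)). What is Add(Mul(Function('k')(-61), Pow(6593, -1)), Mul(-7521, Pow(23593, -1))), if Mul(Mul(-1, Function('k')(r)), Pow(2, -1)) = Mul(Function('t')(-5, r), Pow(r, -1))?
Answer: Rational(-248000544, 777743245) ≈ -0.31887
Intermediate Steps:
Function('t')(B, x) = Mul(Rational(-3, 2), x, Pow(B, -1)) (Function('t')(B, x) = Mul(Mul(-3, x), Pow(Mul(2, B), -1)) = Mul(Mul(-3, x), Mul(Rational(1, 2), Pow(B, -1))) = Mul(Rational(-3, 2), x, Pow(B, -1)))
Function('k')(r) = Rational(-3, 5) (Function('k')(r) = Mul(-2, Mul(Mul(Rational(-3, 2), r, Pow(-5, -1)), Pow(r, -1))) = Mul(-2, Mul(Mul(Rational(-3, 2), r, Rational(-1, 5)), Pow(r, -1))) = Mul(-2, Mul(Mul(Rational(3, 10), r), Pow(r, -1))) = Mul(-2, Rational(3, 10)) = Rational(-3, 5))
Add(Mul(Function('k')(-61), Pow(6593, -1)), Mul(-7521, Pow(23593, -1))) = Add(Mul(Rational(-3, 5), Pow(6593, -1)), Mul(-7521, Pow(23593, -1))) = Add(Mul(Rational(-3, 5), Rational(1, 6593)), Mul(-7521, Rational(1, 23593))) = Add(Rational(-3, 32965), Rational(-7521, 23593)) = Rational(-248000544, 777743245)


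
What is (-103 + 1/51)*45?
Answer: -78780/17 ≈ -4634.1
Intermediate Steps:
(-103 + 1/51)*45 = -5252/51*45 = -78780/17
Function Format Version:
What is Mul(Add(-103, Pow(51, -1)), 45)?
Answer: Rational(-78780, 17) ≈ -4634.1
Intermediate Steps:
Mul(Add(-103, Pow(51, -1)), 45) = Mul(Add(-103, Rational(1, 51)), 45) = Mul(Rational(-5252, 51), 45) = Rational(-78780, 17)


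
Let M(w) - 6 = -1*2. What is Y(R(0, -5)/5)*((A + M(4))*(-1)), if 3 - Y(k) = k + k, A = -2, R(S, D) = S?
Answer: -6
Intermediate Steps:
M(w) = 4 (M(w) = 6 - 1*2 = 6 - 2 = 4)
Y(k) = 3 - 2*k (Y(k) = 3 - (k + k) = 3 - 2*k)
Y(R(0, -5)/5)*((A + M(4))*(-1)) = (3 - 0/5)*((-2 + 4)*(-1)) = (3 - 0/5)*(2*(-1)) = (3 - 2*0)*(-2) = (3 + 0)*(-2) = 3*(-2) = -6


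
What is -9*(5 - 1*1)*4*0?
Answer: 0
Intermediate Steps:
-9*(5 - 1*1)*4*0 = -9*(5 - 1)*4*0 = -36*4*0 = -9*16*0 = -144*0 = 0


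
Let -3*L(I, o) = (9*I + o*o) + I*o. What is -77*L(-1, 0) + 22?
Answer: -209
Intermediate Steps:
L(I, o) = -3*I - o²/3 - I*o/3 (L(I, o) = -((9*I + o*o) + I*o)/3 = -((9*I + o²) + I*o)/3 = -((o² + 9*I) + I*o)/3 = -(o² + 9*I + I*o)/3 = -3*I - o²/3 - I*o/3)
-77*L(-1, 0) + 22 = -77*(-3*(-1) - ⅓*0² - ⅓*(-1)*0) + 22 = -77*(3 - ⅓*0 + 0) + 22 = -77*(3 + 0 + 0) + 22 = -77*3 + 22 = -231 + 22 = -209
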